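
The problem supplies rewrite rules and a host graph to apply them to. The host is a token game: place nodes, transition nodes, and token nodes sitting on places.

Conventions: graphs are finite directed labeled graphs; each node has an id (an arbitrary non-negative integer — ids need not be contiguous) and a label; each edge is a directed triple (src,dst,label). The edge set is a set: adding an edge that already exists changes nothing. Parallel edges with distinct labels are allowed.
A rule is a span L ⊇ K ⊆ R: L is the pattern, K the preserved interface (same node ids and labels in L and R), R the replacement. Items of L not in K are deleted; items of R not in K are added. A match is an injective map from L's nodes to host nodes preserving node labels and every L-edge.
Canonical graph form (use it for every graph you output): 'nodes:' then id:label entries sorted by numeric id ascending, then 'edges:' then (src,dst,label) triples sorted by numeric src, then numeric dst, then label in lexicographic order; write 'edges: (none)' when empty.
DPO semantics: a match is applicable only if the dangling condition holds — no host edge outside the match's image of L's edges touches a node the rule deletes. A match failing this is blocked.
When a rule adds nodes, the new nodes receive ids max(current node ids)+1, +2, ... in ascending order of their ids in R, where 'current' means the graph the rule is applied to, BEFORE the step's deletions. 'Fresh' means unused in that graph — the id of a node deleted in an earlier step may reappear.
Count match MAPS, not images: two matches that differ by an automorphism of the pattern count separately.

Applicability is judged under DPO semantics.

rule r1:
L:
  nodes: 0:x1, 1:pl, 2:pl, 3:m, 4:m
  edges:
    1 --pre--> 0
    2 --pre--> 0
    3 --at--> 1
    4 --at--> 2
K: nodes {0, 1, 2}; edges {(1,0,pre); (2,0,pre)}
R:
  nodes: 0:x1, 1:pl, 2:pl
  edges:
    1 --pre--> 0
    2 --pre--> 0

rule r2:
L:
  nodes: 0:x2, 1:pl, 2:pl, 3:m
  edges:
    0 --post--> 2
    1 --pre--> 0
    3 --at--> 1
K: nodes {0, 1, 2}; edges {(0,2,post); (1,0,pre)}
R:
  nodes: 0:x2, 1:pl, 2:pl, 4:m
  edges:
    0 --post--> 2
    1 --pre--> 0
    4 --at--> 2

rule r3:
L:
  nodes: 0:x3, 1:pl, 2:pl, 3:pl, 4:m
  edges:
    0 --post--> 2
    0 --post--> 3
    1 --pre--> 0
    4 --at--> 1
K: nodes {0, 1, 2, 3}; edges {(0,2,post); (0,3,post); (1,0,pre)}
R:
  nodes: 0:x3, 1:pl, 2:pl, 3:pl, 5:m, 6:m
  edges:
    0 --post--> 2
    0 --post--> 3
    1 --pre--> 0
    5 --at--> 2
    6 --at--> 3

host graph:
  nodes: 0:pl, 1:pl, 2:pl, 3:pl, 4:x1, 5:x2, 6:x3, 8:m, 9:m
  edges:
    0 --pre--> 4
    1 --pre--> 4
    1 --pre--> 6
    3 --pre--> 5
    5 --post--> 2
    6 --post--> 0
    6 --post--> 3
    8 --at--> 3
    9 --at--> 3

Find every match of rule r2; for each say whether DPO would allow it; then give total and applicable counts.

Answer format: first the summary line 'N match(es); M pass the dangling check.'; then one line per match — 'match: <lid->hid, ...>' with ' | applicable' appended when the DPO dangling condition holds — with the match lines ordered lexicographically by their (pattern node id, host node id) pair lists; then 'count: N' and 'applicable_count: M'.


2 match(es); 2 pass the dangling check.
match: 0->5, 1->3, 2->2, 3->8 | applicable
match: 0->5, 1->3, 2->2, 3->9 | applicable
count: 2
applicable_count: 2


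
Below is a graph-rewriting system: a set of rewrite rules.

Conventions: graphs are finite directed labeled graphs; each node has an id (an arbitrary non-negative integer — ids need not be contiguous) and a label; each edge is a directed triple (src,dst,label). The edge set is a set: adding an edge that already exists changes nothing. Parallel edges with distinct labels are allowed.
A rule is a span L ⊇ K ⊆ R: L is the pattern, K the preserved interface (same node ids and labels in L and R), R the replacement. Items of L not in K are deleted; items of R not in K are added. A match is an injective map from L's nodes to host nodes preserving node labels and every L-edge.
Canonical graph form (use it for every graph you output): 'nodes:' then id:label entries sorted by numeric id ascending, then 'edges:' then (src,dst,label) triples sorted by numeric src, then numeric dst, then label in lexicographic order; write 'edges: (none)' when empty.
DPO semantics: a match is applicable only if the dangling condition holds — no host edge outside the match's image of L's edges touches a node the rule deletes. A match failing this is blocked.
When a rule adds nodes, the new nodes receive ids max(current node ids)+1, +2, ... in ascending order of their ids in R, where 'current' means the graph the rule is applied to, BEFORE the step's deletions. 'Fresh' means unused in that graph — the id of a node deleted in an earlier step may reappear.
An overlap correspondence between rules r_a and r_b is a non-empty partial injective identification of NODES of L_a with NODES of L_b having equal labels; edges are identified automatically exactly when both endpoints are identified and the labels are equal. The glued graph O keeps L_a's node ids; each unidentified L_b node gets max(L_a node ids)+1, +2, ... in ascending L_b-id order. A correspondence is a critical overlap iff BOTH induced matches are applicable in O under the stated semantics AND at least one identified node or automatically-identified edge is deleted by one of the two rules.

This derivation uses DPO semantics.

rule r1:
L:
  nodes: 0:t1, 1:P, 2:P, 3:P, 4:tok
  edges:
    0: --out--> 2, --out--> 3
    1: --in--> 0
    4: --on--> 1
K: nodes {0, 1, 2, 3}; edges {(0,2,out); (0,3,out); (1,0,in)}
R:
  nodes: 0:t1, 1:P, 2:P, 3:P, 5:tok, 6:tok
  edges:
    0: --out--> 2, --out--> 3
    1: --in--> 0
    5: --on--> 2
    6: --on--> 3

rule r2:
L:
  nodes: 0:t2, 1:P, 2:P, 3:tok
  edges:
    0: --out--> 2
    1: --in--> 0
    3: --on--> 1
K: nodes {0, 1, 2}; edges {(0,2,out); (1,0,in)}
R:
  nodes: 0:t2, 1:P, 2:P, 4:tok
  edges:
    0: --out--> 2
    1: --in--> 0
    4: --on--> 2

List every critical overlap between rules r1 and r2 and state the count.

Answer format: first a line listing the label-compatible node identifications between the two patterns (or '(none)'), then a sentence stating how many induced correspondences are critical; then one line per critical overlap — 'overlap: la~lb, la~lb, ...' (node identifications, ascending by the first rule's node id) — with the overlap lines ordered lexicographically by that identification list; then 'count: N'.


label-compatible node identifications between L(r1) and L(r2): 1~1, 1~2, 2~1, 2~2, 3~1, 3~2, 4~3
3 of the induced correspondences are critical overlaps of r1 and r2.
overlap: 1~1, 2~2, 4~3
overlap: 1~1, 3~2, 4~3
overlap: 1~1, 4~3
count: 3


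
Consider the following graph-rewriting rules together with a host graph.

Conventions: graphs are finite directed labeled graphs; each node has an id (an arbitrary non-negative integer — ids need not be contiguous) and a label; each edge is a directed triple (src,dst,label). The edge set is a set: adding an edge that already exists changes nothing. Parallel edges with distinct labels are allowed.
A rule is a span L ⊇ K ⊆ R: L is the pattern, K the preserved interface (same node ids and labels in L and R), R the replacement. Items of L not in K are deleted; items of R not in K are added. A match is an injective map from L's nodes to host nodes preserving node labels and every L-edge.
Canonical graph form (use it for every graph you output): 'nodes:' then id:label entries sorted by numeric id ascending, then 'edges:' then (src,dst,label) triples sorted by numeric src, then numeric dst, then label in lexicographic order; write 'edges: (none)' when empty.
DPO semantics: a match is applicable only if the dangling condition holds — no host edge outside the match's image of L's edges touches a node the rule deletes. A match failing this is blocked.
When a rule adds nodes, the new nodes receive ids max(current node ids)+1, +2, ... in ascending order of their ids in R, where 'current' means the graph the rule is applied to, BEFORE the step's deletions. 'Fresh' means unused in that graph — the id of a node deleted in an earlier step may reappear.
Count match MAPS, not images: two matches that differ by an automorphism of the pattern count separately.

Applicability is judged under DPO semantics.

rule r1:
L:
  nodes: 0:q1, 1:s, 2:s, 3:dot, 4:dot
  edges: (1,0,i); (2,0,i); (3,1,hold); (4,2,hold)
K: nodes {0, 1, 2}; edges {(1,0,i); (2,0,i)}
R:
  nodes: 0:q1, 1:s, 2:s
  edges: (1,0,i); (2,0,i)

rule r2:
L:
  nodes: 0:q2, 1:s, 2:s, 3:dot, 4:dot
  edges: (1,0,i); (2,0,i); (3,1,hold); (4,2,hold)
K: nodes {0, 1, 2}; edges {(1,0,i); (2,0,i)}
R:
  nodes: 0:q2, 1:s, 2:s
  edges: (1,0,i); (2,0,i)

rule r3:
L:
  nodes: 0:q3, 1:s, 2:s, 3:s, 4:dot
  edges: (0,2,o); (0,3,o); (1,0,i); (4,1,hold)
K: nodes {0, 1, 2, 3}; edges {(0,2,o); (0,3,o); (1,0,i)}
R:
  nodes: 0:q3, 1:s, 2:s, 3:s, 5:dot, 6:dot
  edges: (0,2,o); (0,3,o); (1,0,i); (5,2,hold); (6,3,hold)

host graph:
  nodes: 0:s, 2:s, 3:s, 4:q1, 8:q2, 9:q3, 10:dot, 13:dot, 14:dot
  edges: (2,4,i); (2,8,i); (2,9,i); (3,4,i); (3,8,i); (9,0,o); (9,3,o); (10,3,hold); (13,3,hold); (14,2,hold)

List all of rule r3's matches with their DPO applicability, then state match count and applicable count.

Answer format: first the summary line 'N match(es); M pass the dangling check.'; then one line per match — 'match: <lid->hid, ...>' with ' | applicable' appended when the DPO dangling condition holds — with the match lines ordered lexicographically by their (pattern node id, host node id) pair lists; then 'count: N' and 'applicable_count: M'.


2 match(es); 2 pass the dangling check.
match: 0->9, 1->2, 2->0, 3->3, 4->14 | applicable
match: 0->9, 1->2, 2->3, 3->0, 4->14 | applicable
count: 2
applicable_count: 2


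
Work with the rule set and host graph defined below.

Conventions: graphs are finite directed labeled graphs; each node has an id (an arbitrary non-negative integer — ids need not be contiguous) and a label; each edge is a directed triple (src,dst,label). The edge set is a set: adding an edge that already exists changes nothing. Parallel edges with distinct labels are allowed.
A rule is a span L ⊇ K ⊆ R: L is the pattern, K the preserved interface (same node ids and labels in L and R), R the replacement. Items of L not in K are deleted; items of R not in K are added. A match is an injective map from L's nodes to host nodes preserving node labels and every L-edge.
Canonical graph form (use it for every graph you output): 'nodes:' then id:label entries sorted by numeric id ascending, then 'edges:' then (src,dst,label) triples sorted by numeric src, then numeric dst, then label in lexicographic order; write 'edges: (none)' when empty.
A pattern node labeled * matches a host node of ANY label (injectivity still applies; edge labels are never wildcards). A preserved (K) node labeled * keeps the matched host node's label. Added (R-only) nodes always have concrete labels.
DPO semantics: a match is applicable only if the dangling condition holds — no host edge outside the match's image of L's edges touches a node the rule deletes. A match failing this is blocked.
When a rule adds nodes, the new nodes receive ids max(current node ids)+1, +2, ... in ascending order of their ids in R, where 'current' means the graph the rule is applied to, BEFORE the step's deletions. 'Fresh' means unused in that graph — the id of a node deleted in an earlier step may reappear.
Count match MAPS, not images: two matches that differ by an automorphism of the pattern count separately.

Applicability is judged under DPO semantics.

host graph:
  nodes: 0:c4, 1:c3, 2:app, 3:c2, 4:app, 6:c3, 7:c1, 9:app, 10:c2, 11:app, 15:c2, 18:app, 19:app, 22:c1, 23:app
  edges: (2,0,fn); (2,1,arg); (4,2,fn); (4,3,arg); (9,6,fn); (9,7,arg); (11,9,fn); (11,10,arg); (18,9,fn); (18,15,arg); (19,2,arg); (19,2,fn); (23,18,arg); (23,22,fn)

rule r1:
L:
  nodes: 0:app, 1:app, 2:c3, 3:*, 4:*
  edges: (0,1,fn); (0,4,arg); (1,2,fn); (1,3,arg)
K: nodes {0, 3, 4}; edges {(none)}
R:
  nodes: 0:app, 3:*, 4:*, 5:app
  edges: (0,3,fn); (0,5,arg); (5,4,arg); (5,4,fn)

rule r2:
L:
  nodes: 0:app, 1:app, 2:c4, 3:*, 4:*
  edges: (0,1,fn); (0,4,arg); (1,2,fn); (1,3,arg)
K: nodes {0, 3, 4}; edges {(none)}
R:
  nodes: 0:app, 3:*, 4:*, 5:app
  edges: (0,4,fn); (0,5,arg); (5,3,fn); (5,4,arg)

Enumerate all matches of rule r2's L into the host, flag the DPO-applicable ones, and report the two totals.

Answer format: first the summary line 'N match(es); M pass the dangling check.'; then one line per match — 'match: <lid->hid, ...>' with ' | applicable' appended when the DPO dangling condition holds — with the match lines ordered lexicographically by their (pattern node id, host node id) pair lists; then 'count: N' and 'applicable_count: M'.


1 match(es); 0 pass the dangling check.
match: 0->4, 1->2, 2->0, 3->1, 4->3
count: 1
applicable_count: 0


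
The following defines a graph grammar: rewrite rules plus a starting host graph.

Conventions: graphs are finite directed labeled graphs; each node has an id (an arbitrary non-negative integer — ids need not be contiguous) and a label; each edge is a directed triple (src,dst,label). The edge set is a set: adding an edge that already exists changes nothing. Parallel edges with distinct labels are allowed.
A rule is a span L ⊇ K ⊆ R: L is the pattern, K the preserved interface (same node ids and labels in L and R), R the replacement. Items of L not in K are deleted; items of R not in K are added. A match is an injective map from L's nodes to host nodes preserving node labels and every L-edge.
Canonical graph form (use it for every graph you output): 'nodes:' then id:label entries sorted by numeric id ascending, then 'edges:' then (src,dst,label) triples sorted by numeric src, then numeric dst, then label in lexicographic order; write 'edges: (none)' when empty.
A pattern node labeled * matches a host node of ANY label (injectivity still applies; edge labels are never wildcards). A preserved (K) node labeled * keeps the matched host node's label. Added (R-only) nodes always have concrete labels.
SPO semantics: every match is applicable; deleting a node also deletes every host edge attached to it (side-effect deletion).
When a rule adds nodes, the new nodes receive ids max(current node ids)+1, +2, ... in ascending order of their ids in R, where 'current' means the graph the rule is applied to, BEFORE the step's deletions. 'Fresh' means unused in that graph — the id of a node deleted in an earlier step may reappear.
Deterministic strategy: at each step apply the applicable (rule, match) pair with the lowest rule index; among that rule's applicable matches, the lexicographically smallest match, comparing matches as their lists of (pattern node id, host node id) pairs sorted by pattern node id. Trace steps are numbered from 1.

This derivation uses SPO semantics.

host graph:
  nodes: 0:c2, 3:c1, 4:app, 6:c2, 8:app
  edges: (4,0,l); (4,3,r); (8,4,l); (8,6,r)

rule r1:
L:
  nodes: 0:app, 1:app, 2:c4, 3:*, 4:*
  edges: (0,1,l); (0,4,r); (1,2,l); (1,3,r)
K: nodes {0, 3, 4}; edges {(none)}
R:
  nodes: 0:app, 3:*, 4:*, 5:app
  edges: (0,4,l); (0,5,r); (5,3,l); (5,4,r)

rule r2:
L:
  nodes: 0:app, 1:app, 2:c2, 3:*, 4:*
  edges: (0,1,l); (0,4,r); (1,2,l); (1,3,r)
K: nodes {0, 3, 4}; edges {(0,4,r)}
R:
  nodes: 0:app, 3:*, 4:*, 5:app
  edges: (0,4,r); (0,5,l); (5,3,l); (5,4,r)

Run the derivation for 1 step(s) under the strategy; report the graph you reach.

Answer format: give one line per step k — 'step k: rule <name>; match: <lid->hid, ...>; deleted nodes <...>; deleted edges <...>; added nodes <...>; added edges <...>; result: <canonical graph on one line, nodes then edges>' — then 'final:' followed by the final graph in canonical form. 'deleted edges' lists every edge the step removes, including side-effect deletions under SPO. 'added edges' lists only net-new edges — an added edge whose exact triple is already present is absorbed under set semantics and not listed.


step 1: rule r2; match: 0->8, 1->4, 2->0, 3->3, 4->6; deleted nodes 0, 4; deleted edges (4,0,l); (4,3,r); (8,4,l); added nodes 9; added edges (8,9,l); (9,3,l); (9,6,r); result: nodes: 3:c1, 6:c2, 8:app, 9:app edges: (8,6,r); (8,9,l); (9,3,l); (9,6,r)
final:
nodes: 3:c1, 6:c2, 8:app, 9:app
edges: (8,6,r); (8,9,l); (9,3,l); (9,6,r)


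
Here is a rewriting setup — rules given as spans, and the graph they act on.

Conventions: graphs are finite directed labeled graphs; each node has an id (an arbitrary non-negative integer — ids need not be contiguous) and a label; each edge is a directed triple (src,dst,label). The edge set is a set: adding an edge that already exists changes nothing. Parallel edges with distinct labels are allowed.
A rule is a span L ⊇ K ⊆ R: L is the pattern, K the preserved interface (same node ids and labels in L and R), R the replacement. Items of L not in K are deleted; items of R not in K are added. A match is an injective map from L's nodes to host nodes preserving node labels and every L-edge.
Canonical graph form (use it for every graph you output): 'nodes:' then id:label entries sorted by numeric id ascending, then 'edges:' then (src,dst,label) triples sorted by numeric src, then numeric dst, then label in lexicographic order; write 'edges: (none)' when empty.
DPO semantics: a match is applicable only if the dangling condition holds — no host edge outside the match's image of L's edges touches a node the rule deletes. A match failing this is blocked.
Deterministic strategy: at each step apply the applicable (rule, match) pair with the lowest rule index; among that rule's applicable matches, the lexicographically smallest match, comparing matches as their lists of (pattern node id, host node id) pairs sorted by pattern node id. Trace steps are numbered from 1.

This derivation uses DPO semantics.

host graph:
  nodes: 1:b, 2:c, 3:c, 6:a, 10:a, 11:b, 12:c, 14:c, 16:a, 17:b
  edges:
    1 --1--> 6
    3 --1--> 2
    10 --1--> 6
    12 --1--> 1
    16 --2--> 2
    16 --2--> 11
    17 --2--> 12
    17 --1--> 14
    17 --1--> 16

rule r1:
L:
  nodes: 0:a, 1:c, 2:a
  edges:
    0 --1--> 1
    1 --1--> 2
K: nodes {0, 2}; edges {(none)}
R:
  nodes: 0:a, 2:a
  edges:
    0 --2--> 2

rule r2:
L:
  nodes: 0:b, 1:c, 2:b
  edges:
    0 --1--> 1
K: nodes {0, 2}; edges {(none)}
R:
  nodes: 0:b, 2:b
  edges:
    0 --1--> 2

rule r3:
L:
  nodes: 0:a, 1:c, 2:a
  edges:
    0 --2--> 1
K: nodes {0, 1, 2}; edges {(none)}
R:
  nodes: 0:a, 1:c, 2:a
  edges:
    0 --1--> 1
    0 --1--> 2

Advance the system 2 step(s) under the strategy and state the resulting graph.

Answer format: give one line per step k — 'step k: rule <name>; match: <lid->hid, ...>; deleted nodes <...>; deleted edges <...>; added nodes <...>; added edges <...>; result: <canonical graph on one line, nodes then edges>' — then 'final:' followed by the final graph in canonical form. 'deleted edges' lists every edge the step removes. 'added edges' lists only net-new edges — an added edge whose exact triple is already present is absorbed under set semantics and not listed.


step 1: rule r2; match: 0->17, 1->14, 2->1; deleted nodes 14; deleted edges (17,14,1); added nodes (none); added edges (17,1,1); result: nodes: 1:b, 2:c, 3:c, 6:a, 10:a, 11:b, 12:c, 16:a, 17:b edges: (1,6,1); (3,2,1); (10,6,1); (12,1,1); (16,2,2); (16,11,2); (17,1,1); (17,12,2); (17,16,1)
step 2: rule r3; match: 0->16, 1->2, 2->6; deleted nodes (none); deleted edges (16,2,2); added nodes (none); added edges (16,2,1); (16,6,1); result: nodes: 1:b, 2:c, 3:c, 6:a, 10:a, 11:b, 12:c, 16:a, 17:b edges: (1,6,1); (3,2,1); (10,6,1); (12,1,1); (16,2,1); (16,6,1); (16,11,2); (17,1,1); (17,12,2); (17,16,1)
final:
nodes: 1:b, 2:c, 3:c, 6:a, 10:a, 11:b, 12:c, 16:a, 17:b
edges: (1,6,1); (3,2,1); (10,6,1); (12,1,1); (16,2,1); (16,6,1); (16,11,2); (17,1,1); (17,12,2); (17,16,1)


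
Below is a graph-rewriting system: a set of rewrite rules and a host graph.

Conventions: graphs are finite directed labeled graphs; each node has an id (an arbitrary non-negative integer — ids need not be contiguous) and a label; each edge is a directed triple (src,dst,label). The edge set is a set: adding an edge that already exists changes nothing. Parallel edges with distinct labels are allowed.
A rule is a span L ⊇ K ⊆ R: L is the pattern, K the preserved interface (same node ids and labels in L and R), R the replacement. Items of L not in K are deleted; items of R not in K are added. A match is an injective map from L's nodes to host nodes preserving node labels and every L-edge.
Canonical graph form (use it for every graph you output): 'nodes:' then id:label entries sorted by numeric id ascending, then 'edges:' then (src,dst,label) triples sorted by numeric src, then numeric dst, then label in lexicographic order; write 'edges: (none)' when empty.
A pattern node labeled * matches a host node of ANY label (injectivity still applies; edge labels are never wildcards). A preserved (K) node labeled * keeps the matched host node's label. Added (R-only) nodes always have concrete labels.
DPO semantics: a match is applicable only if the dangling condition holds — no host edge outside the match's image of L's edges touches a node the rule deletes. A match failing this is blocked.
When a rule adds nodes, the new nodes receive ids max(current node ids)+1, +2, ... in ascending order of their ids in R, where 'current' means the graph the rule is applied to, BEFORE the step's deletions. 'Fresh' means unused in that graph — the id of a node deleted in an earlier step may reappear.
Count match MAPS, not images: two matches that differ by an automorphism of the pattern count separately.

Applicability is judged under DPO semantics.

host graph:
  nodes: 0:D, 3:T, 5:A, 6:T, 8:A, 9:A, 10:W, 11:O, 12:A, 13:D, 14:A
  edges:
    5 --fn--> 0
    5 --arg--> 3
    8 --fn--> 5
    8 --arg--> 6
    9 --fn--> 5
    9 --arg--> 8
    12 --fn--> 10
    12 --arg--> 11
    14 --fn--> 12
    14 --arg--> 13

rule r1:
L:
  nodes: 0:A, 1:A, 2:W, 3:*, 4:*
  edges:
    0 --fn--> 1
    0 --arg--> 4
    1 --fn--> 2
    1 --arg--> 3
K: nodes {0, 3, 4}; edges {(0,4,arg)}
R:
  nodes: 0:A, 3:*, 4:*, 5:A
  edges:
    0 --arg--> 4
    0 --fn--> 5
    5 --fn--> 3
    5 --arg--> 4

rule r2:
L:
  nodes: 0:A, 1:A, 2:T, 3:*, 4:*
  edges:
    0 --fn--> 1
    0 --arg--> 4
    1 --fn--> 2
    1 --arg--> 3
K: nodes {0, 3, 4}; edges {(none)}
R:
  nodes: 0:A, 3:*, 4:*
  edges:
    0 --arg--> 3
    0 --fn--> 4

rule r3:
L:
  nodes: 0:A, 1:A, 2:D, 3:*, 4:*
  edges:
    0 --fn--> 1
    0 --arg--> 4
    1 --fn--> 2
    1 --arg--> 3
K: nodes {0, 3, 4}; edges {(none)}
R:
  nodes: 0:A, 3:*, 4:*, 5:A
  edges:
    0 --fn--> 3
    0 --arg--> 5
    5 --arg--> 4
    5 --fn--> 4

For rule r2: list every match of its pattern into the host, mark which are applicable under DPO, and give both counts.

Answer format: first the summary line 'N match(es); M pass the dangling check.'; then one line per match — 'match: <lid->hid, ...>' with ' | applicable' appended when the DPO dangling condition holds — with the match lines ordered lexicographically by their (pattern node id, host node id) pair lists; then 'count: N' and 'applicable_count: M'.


0 match(es); 0 pass the dangling check.
count: 0
applicable_count: 0


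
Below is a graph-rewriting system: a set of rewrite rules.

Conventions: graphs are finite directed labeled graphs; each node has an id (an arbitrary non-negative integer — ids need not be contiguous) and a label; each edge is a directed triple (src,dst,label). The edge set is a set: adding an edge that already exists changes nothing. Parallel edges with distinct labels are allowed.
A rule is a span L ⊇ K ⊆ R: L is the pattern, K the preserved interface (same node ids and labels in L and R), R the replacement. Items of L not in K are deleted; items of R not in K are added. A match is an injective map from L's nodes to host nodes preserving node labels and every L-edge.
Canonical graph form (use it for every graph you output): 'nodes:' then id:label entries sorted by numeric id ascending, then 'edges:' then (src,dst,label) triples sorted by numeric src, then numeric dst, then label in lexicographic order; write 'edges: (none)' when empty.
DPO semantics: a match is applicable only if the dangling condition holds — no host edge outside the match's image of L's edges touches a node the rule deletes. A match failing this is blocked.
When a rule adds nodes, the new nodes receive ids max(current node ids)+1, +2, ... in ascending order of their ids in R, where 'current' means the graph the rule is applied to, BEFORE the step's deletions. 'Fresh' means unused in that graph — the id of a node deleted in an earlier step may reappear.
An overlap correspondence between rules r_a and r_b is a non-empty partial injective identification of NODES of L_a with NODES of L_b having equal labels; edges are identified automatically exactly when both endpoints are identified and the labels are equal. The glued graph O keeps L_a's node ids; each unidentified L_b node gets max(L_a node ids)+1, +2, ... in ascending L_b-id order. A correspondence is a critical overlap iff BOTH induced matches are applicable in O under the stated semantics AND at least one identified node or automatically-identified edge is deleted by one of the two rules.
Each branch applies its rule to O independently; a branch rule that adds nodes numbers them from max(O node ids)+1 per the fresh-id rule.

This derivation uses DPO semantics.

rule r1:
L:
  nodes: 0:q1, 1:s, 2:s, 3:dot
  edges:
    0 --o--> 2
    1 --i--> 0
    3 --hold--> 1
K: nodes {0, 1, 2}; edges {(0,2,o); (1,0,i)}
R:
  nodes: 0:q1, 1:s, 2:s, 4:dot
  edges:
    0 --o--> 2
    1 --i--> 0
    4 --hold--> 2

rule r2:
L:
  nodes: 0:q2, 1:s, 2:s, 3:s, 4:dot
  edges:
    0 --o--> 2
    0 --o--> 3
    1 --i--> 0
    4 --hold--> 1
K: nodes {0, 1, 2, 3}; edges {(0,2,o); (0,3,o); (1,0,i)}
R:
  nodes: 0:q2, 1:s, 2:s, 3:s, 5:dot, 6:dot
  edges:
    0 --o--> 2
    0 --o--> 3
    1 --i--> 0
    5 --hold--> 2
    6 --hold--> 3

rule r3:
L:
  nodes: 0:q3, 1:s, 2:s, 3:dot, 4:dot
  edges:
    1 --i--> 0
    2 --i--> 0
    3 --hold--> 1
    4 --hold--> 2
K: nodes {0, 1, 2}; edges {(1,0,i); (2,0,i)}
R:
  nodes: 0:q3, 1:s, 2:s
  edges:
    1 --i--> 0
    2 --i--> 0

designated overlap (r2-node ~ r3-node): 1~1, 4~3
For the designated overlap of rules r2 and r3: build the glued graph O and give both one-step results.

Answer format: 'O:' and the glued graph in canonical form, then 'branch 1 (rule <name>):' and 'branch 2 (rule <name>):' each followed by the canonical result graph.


O:
nodes: 0:q2, 1:s, 2:s, 3:s, 4:dot, 5:q3, 6:s, 7:dot
edges: (0,2,o); (0,3,o); (1,0,i); (1,5,i); (4,1,hold); (6,5,i); (7,6,hold)
branch 1 (rule r2):
nodes: 0:q2, 1:s, 2:s, 3:s, 5:q3, 6:s, 7:dot, 8:dot, 9:dot
edges: (0,2,o); (0,3,o); (1,0,i); (1,5,i); (6,5,i); (7,6,hold); (8,2,hold); (9,3,hold)
branch 2 (rule r3):
nodes: 0:q2, 1:s, 2:s, 3:s, 5:q3, 6:s
edges: (0,2,o); (0,3,o); (1,0,i); (1,5,i); (6,5,i)


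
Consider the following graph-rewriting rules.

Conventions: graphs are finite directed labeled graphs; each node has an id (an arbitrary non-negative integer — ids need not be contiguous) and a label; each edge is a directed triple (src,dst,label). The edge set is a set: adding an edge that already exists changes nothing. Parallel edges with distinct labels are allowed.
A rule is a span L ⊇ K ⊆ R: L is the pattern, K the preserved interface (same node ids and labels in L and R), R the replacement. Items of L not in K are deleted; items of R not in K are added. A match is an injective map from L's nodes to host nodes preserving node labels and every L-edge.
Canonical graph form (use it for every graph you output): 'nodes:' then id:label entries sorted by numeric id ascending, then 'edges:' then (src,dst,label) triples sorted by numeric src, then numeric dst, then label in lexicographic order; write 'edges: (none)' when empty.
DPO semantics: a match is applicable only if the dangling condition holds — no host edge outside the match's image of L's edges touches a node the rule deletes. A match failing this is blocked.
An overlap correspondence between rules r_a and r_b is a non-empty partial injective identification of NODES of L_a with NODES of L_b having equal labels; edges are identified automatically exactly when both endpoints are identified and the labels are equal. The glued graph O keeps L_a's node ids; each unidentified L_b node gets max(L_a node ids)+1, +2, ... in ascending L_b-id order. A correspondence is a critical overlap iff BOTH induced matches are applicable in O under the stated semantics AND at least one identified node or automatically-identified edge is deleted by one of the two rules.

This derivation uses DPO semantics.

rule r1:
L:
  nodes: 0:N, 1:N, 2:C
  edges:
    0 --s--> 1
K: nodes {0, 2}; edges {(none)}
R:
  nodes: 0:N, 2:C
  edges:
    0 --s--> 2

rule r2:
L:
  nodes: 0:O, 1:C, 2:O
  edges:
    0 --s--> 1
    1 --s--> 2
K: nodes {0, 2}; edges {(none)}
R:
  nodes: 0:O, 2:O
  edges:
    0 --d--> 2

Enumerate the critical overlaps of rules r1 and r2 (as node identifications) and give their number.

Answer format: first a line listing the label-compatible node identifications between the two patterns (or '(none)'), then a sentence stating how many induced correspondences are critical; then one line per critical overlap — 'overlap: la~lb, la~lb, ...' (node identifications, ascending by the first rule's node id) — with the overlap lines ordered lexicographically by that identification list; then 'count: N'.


label-compatible node identifications between L(r1) and L(r2): 2~1
1 of the induced correspondences is a critical overlap of r1 and r2.
overlap: 2~1
count: 1


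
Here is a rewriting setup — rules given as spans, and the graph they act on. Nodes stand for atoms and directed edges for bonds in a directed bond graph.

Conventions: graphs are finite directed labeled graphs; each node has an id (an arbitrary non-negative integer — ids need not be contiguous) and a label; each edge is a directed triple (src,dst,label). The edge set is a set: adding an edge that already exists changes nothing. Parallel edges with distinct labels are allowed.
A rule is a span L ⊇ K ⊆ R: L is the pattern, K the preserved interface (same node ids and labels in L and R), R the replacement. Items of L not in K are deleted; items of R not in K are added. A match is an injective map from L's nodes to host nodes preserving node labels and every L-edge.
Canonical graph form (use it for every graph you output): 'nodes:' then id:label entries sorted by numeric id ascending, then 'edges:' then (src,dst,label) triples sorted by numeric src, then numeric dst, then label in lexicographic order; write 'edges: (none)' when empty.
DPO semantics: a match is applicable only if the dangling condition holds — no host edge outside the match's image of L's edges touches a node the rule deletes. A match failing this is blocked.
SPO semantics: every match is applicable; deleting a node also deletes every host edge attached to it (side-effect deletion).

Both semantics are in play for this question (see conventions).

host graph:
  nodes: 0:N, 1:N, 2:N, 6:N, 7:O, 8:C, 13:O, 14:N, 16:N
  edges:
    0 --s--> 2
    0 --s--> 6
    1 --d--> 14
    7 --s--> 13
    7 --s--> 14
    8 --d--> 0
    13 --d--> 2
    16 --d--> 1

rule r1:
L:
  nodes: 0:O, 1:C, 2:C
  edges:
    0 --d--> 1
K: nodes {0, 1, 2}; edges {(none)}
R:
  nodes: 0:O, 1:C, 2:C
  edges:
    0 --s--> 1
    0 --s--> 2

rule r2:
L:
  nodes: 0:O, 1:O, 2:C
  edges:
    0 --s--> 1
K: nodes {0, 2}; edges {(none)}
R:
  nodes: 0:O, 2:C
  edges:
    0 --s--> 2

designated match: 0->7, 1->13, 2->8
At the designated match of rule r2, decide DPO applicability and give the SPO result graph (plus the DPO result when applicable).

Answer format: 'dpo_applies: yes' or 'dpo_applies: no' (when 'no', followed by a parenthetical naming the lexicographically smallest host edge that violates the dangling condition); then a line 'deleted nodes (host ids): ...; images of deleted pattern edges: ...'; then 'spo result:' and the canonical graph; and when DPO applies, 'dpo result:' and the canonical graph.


dpo_applies: no
(the rule deletes node 13, which keeps host edge (13,2,d) outside the match image — the dangling condition fails, DPO blocks; SPO proceeds and side-deletes such edges)
deleted nodes (host ids): 13; images of deleted pattern edges: (7,13,s)
spo result:
nodes: 0:N, 1:N, 2:N, 6:N, 7:O, 8:C, 14:N, 16:N
edges: (0,2,s); (0,6,s); (1,14,d); (7,8,s); (7,14,s); (8,0,d); (16,1,d)


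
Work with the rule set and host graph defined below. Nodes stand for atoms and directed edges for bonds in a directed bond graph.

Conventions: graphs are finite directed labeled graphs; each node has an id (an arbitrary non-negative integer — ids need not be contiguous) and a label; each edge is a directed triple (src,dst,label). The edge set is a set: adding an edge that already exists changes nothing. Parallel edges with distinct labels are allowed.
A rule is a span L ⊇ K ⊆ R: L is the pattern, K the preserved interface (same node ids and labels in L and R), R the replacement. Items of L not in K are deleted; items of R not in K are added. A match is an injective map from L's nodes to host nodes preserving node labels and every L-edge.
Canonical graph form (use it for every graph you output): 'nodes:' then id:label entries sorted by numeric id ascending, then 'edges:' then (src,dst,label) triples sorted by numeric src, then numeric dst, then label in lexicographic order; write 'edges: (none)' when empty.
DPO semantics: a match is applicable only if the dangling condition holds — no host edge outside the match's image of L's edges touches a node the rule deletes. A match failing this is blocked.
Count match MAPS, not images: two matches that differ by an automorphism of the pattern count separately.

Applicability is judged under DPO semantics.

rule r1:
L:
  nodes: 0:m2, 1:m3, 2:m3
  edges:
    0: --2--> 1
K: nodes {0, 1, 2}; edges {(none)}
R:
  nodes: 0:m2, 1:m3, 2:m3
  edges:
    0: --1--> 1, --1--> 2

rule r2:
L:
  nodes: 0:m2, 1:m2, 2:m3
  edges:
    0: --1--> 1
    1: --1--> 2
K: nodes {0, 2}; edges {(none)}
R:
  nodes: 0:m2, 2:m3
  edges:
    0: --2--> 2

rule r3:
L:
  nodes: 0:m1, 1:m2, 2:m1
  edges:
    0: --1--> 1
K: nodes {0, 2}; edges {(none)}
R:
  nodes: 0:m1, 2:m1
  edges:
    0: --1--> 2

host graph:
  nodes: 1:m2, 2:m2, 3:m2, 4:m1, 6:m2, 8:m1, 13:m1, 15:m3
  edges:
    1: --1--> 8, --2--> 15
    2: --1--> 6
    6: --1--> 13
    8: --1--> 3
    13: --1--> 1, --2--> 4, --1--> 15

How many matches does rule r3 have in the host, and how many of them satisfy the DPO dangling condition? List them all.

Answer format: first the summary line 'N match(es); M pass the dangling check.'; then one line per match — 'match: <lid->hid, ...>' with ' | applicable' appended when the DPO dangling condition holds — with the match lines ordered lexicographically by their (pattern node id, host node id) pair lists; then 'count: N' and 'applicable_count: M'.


4 match(es); 2 pass the dangling check.
match: 0->8, 1->3, 2->4 | applicable
match: 0->8, 1->3, 2->13 | applicable
match: 0->13, 1->1, 2->4
match: 0->13, 1->1, 2->8
count: 4
applicable_count: 2


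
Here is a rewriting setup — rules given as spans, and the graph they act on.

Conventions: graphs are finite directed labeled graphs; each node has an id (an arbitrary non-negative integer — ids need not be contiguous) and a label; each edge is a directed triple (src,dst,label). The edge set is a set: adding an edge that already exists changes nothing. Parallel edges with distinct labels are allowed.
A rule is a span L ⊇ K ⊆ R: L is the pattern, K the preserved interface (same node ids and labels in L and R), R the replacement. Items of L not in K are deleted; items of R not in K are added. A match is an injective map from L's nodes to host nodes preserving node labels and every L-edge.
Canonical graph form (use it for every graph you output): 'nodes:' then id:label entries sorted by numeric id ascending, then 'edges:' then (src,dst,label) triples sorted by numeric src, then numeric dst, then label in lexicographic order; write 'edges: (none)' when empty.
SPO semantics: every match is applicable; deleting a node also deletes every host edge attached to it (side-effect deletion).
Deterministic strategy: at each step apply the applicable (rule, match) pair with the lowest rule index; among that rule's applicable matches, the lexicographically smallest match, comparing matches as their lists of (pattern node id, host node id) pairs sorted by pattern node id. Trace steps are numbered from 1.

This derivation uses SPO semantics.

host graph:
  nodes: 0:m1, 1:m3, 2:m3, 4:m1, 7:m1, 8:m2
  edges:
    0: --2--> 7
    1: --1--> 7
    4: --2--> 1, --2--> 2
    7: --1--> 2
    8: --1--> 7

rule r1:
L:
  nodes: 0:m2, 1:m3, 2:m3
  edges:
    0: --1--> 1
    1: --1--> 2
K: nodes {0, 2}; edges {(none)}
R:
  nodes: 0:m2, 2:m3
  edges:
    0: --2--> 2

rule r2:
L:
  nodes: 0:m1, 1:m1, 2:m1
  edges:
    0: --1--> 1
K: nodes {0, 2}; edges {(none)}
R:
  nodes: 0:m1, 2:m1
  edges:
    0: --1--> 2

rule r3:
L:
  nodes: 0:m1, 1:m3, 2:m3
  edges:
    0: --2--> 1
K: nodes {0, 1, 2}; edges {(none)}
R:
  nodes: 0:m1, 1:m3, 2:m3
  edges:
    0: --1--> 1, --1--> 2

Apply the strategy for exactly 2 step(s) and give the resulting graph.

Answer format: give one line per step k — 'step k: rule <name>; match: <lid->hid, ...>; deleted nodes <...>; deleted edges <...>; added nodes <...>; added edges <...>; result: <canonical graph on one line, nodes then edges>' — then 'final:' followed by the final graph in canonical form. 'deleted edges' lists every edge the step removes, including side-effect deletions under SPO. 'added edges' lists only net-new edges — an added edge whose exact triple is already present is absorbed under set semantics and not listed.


step 1: rule r3; match: 0->4, 1->1, 2->2; deleted nodes (none); deleted edges (4,1,2); added nodes (none); added edges (4,1,1); (4,2,1); result: nodes: 0:m1, 1:m3, 2:m3, 4:m1, 7:m1, 8:m2 edges: (0,7,2); (1,7,1); (4,1,1); (4,2,1); (4,2,2); (7,2,1); (8,7,1)
step 2: rule r3; match: 0->4, 1->2, 2->1; deleted nodes (none); deleted edges (4,2,2); added nodes (none); added edges (none); result: nodes: 0:m1, 1:m3, 2:m3, 4:m1, 7:m1, 8:m2 edges: (0,7,2); (1,7,1); (4,1,1); (4,2,1); (7,2,1); (8,7,1)
final:
nodes: 0:m1, 1:m3, 2:m3, 4:m1, 7:m1, 8:m2
edges: (0,7,2); (1,7,1); (4,1,1); (4,2,1); (7,2,1); (8,7,1)


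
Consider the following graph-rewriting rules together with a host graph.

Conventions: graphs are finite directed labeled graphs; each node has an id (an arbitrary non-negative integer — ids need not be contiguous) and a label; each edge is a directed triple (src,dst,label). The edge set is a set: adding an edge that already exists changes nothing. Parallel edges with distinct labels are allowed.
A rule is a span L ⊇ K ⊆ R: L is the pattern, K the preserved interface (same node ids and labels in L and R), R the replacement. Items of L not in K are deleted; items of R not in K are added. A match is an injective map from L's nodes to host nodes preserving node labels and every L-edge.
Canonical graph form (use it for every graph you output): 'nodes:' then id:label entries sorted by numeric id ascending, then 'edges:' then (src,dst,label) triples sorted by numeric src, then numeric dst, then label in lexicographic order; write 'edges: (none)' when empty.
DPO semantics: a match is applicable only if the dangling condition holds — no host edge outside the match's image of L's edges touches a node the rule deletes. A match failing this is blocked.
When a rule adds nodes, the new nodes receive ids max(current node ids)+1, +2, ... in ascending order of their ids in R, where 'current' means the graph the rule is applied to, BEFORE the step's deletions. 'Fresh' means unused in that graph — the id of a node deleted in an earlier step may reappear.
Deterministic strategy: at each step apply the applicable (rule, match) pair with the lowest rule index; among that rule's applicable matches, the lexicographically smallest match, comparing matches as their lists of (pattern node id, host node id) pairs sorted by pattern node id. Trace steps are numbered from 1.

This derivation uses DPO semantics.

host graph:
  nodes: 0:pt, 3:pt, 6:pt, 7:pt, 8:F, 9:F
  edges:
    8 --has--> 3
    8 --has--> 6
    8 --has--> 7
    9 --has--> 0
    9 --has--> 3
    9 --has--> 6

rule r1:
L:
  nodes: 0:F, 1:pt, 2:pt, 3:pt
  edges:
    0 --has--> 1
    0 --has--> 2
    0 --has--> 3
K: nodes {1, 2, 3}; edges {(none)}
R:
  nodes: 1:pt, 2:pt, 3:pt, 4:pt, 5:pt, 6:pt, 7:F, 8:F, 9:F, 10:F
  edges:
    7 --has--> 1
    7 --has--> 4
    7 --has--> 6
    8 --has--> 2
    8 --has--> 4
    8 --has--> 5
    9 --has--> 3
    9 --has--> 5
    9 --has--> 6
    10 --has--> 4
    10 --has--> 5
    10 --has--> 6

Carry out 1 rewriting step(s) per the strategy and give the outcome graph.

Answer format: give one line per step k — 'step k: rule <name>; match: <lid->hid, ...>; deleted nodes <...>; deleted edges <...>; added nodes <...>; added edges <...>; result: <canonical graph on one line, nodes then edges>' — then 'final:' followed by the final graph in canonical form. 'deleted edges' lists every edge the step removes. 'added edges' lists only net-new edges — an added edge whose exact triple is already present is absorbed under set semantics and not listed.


step 1: rule r1; match: 0->8, 1->3, 2->6, 3->7; deleted nodes 8; deleted edges (8,3,has); (8,6,has); (8,7,has); added nodes 10, 11, 12, 13, 14, 15, 16; added edges (13,3,has); (13,10,has); (13,12,has); (14,6,has); (14,10,has); (14,11,has); (15,7,has); (15,11,has); (15,12,has); (16,10,has); (16,11,has); (16,12,has); result: nodes: 0:pt, 3:pt, 6:pt, 7:pt, 9:F, 10:pt, 11:pt, 12:pt, 13:F, 14:F, 15:F, 16:F edges: (9,0,has); (9,3,has); (9,6,has); (13,3,has); (13,10,has); (13,12,has); (14,6,has); (14,10,has); (14,11,has); (15,7,has); (15,11,has); (15,12,has); (16,10,has); (16,11,has); (16,12,has)
final:
nodes: 0:pt, 3:pt, 6:pt, 7:pt, 9:F, 10:pt, 11:pt, 12:pt, 13:F, 14:F, 15:F, 16:F
edges: (9,0,has); (9,3,has); (9,6,has); (13,3,has); (13,10,has); (13,12,has); (14,6,has); (14,10,has); (14,11,has); (15,7,has); (15,11,has); (15,12,has); (16,10,has); (16,11,has); (16,12,has)
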